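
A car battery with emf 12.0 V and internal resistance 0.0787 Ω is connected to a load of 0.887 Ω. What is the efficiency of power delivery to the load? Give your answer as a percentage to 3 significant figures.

Both r and R carry the same current, so the power split is just the resistance split: η = R/(R+r).
η = R / (R + r) = 0.887 / (0.887 + 0.0787) = 0.9185

91.9 %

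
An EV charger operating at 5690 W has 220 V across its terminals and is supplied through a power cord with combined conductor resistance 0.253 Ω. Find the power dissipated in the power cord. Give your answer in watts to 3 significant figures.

169 W

Line loss is just I²R for the cable — we know both I and R_line directly.
I = P / V = 5690 / 220 = 25.86 A through the power cord.
P_line = I² R_line = (25.86)² × 0.253 = 169.2 W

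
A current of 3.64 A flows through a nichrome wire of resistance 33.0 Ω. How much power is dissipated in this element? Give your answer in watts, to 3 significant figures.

437 W

Current and resistance are given, so P = I²R is the direct form.
P = (3.640 A)² × 33.0 Ω = 437.2 W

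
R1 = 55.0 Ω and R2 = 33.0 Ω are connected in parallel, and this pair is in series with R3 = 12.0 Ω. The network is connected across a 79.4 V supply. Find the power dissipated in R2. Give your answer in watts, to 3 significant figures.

76.4 W

Combine R1 and R2 into their parallel equivalent first, reducing the network to two series resistors.
R_p = (55.0×33.0)/(55.0+33.0) = 20.62 Ω
R_total = R_p + 12.0 = 20.62 + 12.0 = 32.62 Ω
I = V / R_total = 79.4 / 32.62 = 2.434 A
Voltage across the parallel pair: V_p = I × R_p = 2.434 × 20.62 = 50.20 V
Use P = V²/R for R2 with V = V_p.
P_R2 = (50.20)² / 33.0 = 76.35 W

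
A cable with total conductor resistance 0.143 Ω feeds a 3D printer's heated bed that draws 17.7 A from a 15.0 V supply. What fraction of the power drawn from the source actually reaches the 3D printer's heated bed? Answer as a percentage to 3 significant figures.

The cable carries the full 17.7 A.
P_line = I² R_line = (17.70)² × 0.143 = 44.80 W
P_source = V I = 15.0 × 17.70 = 265.5 W; P_load = 220.7 W
η = P_load / P_source = 220.7 / 265.5 = 0.8313

83.1 %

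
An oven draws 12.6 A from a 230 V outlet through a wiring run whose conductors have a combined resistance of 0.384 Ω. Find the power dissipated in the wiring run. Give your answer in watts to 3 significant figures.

61.0 W

The wiring run and load are in series, so the same current flows in both; the loss is I²R_line.
The wiring run carries the full 12.6 A.
P_line = I² R_line = (12.60)² × 0.384 = 60.96 W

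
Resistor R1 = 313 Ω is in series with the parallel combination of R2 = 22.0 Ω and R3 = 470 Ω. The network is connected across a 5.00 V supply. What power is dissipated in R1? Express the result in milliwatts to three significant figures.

70.1 mW

Reduce the parallel pair to R_p first; the network is then a simple series string.
R_p = (22.0×470)/(22.0+470) = 21.02 Ω
R_total = 313 + 21.02 = 334.0 Ω
I = V / R_total = 5.00 / 334.0 = 0.01497 A
All the current flows through R1; use P = I²R.
P_R1 = (0.01497)² × 313 = 0.07014 W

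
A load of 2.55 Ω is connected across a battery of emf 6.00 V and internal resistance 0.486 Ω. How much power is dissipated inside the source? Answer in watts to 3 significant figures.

The internal resistance carries the same current as the load; P_int = I²r.
I = ε / (r + R) = 6.00 / (0.486 + 2.55) = 1.976 A
P_int = I² r = (1.976)² × 0.486 = 1.898 W

1.90 W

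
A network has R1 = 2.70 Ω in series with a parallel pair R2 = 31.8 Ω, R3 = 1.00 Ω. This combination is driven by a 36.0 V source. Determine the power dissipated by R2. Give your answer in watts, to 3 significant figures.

2.84 W

Collapse R2‖R3 to a single equivalent, reducing the network to two series elements.
R_p = (31.8×1.00)/(31.8+1.00) = 0.9695 Ω
R_total = 2.70 + 0.9695 = 3.670 Ω
I = V / R_total = 36.0 / 3.670 = 9.811 A
Voltage across the parallel pair: V_p = I × R_p = 9.811 × 0.9695 = 9.511 V
R2 is across V_p, so use P = V²/R for that branch.
P_R2 = (9.511)² / 31.8 = 2.845 W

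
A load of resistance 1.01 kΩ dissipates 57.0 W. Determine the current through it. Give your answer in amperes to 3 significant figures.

0.238 A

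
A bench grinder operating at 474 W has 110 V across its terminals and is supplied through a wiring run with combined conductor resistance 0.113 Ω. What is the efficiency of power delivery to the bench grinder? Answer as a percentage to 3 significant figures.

I = P / V = 474 / 110 = 4.309 A through the wiring run.
P_line = I² R_line = (4.309)² × 0.113 = 2.098 W
P_source = P_load + P_line = 474.0 + 2.098 = 476.1 W
η = P_load / P_source = 474.0 / 476.1 = 0.9956

99.6 %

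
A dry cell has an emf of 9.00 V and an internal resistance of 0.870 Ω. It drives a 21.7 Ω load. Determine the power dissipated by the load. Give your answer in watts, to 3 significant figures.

3.45 W

The internal resistance and the load are in series, so the same I flows through both; get I from ε/(r+R), then I²R for the load.
I = ε / (r + R) = 9.00 / (0.870 + 21.7) = 0.3988 A
P_load = I² R = (0.3988)² × 21.7 = 3.450 W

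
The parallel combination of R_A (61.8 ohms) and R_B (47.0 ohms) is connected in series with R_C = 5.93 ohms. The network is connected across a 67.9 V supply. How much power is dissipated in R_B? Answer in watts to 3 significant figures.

65.7 W

Combine R_A and R_B into their parallel equivalent first, reducing the network to two series resistors.
R_p = (61.8×47.0)/(61.8+47.0) = 26.70 Ω
R_total = R_p + 5.93 = 26.70 + 5.93 = 32.63 Ω
I = V / R_total = 67.9 / 32.63 = 2.081 A
Voltage across the parallel pair: V_p = I × R_p = 2.081 × 26.70 = 55.56 V
R_B has V_p across it, so P = V_p²/R_B.
P_R_B = (55.56)² / 47.0 = 65.68 W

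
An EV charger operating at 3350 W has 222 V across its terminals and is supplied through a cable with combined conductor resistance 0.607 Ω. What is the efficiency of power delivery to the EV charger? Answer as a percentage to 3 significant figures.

96.0 %

I = P / V = 3350 / 222 = 15.09 A through the cable.
P_line = I² R_line = (15.09)² × 0.607 = 138.2 W
P_source = P_load + P_line = 3350 + 138.2 = 3488 W
η = P_load / P_source = 3350 / 3488 = 0.9604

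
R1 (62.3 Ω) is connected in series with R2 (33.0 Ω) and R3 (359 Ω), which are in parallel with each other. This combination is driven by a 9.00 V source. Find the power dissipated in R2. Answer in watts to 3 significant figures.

0.262 W

Replace R2 and R3 with their parallel equivalent so the circuit becomes R1 in series with R_p.
R_p = (33.0×359)/(33.0+359) = 30.22 Ω
R_total = 62.3 + 30.22 = 92.52 Ω
I = V / R_total = 9.00 / 92.52 = 0.09727 A
Voltage across the parallel pair: V_p = I × R_p = 0.09727 × 30.22 = 2.940 V
R2 is across V_p, so use P = V²/R for that branch.
P_R2 = (2.940)² / 33.0 = 0.2619 W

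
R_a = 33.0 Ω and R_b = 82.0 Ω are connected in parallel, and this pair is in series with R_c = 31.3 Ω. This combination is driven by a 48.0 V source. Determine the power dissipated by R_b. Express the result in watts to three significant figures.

Combine R_a and R_b into their parallel equivalent first, reducing the network to two series resistors.
R_p = (33.0×82.0)/(33.0+82.0) = 23.53 Ω
R_total = R_p + 31.3 = 23.53 + 31.3 = 54.83 Ω
I = V / R_total = 48.0 / 54.83 = 0.8754 A
Voltage across the parallel pair: V_p = I × R_p = 0.8754 × 23.53 = 20.60 V
R_b has V_p across it, so P = V_p²/R_b.
P_R_b = (20.60)² / 82.0 = 5.175 W

5.17 W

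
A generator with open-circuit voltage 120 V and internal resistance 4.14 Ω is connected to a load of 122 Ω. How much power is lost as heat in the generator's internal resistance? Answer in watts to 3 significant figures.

r is in series with the load, so it carries the full circuit current — the loss in it is I²r.
I = ε / (r + R) = 120 / (4.14 + 122) = 0.9513 A
P_int = I² r = (0.9513)² × 4.14 = 3.747 W

3.75 W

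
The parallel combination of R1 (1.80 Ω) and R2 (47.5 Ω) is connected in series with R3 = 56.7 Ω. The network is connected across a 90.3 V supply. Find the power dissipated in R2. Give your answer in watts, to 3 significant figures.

0.151 W

First find R_p for the parallel pair, then treat R_p + R3 as a series loop.
R_p = (1.80×47.5)/(1.80+47.5) = 1.734 Ω
R_total = R_p + 56.7 = 1.734 + 56.7 = 58.43 Ω
I = V / R_total = 90.3 / 58.43 = 1.545 A
Voltage across the parallel pair: V_p = I × R_p = 1.545 × 1.734 = 2.680 V
Use P = V²/R for R2 with V = V_p.
P_R2 = (2.680)² / 47.5 = 0.1512 W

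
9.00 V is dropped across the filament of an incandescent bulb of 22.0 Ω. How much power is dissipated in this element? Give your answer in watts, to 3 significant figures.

We know the drop across the element and its resistance — P = V²/R, one step.
P = (9.00 V)² / 22.0 Ω = 3.682 W

3.68 W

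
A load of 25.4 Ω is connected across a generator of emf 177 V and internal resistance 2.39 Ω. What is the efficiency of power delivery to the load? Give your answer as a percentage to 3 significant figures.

91.4 %

η = P_load/(P_load+P_int) = I²R/(I²R+I²r) = R/(R+r) — the I² cancels for series elements.
η = R / (R + r) = 25.4 / (25.4 + 2.39) = 0.9140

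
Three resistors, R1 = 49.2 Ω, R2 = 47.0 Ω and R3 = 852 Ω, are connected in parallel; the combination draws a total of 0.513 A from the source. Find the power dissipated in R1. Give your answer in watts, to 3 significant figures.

The branches share the same voltage, but only the total current is given — find V from the equivalent resistance first.
1/R_eq = 1/49.2 + 1/47.0 + 1/852 ⇒ R_eq = 23.38 Ω
V = I_total × R_eq = 0.5130 × 23.38 = 11.99 V
P_R1 = V² / R1 = (11.99)² / 49.2 = 2.923 W

2.92 W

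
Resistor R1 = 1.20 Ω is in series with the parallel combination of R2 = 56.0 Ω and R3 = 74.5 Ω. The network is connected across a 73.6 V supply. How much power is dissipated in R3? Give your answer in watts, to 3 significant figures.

Replace R2 and R3 with their parallel equivalent so the circuit becomes R1 in series with R_p.
R_p = (56.0×74.5)/(56.0+74.5) = 31.97 Ω
R_total = 1.20 + 31.97 = 33.17 Ω
I = V / R_total = 73.6 / 33.17 = 2.219 A
Voltage across the parallel pair: V_p = I × R_p = 2.219 × 31.97 = 70.94 V
R3 sees V_p directly, so P = V_p² / R3.
P_R3 = (70.94)² / 74.5 = 67.54 W

67.5 W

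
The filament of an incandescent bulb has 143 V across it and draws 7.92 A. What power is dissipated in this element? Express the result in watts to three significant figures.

V and I are known directly — P = V I, no intermediate step needed.
P = 143 V × 7.920 A = 1133 W

1130 W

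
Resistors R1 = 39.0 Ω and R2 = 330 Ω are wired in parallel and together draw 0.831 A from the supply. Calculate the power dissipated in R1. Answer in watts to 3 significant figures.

21.5 W

The branches share the same voltage, but only the total current is given — find V from the equivalent resistance first.
1/R_eq = 1/39.0 + 1/330 ⇒ R_eq = 34.88 Ω
V = I_total × R_eq = 0.8310 × 34.88 = 28.98 V
P_R1 = V² / R1 = (28.98)² / 39.0 = 21.54 W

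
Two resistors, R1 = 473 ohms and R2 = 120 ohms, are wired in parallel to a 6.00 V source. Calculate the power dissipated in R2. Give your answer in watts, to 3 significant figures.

0.300 W

R2 sits directly across the source, so P = V²/R with V = 6.00 V.
P_R2 = V² / R2 = (6.00)² / 120 Ω = 0.3000 W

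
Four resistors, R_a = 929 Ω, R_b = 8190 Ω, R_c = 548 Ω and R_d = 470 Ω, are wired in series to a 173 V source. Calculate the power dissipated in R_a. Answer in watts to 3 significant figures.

0.271 W

Every series element carries the same I. Get I from the total resistance, then P = I² × R_a.
R_total = 929 + 8190 + 548 + 470 = 10140 Ω
I = V / R_total = 173 / 10140 = 0.01707 A
P_R_a = I² × R_a = (0.01707)² × 929 = 0.2706 W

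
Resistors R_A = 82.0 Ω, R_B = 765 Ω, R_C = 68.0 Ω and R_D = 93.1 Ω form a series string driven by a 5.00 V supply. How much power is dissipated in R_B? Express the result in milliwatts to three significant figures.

In a series string the same current flows through every resistor — find that current, then P = I²R for the one we want.
R_total = 82.0 + 765 + 68.0 + 93.1 = 1008 Ω
I = V / R_total = 5.00 / 1008 = 0.004960 A
P_R_B = I² × R_B = (0.004960)² × 765 = 0.01882 W

18.8 mW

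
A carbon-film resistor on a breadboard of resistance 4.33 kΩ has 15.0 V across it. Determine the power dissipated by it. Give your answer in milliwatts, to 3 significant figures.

With V across and R both known, P = V²/R gives the dissipation directly.
P = (15.0 V)² / 4330 Ω = 0.05196 W

52.0 mW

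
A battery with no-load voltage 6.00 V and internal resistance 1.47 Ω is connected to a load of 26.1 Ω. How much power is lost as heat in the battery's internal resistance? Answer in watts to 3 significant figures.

0.0696 W

Internal loss is I²r, with I set by the total series resistance r+R.
I = ε / (r + R) = 6.00 / (1.47 + 26.1) = 0.2176 A
P_int = I² r = (0.2176)² × 1.47 = 0.06962 W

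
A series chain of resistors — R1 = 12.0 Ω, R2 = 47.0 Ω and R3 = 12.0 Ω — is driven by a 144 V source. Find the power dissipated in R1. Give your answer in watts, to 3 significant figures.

49.4 W

In a series string the same current flows through every resistor — find that current, then P = I²R for the one we want.
R_total = 12.0 + 47.0 + 12.0 = 71.00 Ω
I = V / R_total = 144 / 71.00 = 2.028 A
P_R1 = I² × R1 = (2.028)² × 12.0 = 49.36 W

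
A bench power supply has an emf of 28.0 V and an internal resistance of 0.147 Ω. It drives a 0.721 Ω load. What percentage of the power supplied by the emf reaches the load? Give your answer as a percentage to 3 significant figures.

83.1 %

The source delivers εI, of which I²R reaches the load and I²r is lost; since I is common, η = R/(R+r).
η = R / (R + r) = 0.721 / (0.721 + 0.147) = 0.8306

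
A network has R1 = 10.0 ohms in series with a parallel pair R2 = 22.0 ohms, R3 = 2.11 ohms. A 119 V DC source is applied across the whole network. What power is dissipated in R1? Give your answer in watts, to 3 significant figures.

996 W

Reduce the parallel pair to R_p first; the network is then a simple series string.
R_p = (22.0×2.11)/(22.0+2.11) = 1.925 Ω
R_total = 10.0 + 1.925 = 11.93 Ω
I = V / R_total = 119 / 11.93 = 9.979 A
R1 is in the main series path, so its power is I²R1.
P_R1 = (9.979)² × 10.0 = 995.8 W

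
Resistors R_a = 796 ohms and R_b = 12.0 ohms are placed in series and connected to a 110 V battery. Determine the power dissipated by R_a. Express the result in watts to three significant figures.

Every series element carries the same I. Get I from the total resistance, then P = I² × R_a.
R_total = 796 + 12.0 = 808.0 Ω
I = V / R_total = 110 / 808.0 = 0.1361 A
P_R_a = I² × R_a = (0.1361)² × 796 = 14.75 W

14.8 W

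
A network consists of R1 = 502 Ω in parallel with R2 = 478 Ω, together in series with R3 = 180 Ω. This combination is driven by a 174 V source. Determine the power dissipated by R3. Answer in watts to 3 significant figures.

First find R_p for the parallel pair, then treat R_p + R3 as a series loop.
R_p = (502×478)/(502+478) = 244.9 Ω
R_total = R_p + 180 = 244.9 + 180 = 424.9 Ω
I = V / R_total = 174 / 424.9 = 0.4096 A
R3 is the series element, so its power is I²R.
P_R3 = (0.4096)² × 180 = 30.19 W

30.2 W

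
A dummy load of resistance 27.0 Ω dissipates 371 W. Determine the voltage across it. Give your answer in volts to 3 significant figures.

100 V

Inverting the appropriate power form: V = √(P R).
V = √(371 × 27.0) = 100.1 V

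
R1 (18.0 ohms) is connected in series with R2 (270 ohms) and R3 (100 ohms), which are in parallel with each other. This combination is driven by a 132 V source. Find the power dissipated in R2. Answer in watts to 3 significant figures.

Reduce the parallel pair to R_p first; the network is then a simple series string.
R_p = (270×100)/(270+100) = 72.97 Ω
R_total = 18.0 + 72.97 = 90.97 Ω
I = V / R_total = 132 / 90.97 = 1.451 A
Voltage across the parallel pair: V_p = I × R_p = 1.451 × 72.97 = 105.9 V
R2 sees V_p directly, so P = V_p² / R2.
P_R2 = (105.9)² / 270 = 41.52 W

41.5 W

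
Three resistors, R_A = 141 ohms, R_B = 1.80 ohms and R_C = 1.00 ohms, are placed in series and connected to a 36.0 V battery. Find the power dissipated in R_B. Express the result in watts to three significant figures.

The current is common to all series resistors; compute it, then apply P = I²R for the target.
R_total = 141 + 1.80 + 1.00 = 143.8 Ω
I = V / R_total = 36.0 / 143.8 = 0.2503 A
P_R_B = I² × R_B = (0.2503)² × 1.80 = 0.1128 W

0.113 W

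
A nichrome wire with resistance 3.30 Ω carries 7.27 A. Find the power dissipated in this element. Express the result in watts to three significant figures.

174 W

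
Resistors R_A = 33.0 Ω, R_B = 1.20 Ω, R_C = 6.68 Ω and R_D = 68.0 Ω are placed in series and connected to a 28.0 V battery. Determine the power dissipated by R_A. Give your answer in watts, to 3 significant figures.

Since the resistors are in series they all carry the loop current I = V/R_total; the power in any one is I²R.
R_total = 33.0 + 1.20 + 6.68 + 68.0 = 108.9 Ω
I = V / R_total = 28.0 / 108.9 = 0.2572 A
P_R_A = I² × R_A = (0.2572)² × 33.0 = 2.182 W

2.18 W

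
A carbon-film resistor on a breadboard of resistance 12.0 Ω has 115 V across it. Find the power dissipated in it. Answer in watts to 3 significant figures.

1100 W

Voltage and resistance are given, so P = V²/R is the one-step route.
P = (115 V)² / 12.0 Ω = 1102 W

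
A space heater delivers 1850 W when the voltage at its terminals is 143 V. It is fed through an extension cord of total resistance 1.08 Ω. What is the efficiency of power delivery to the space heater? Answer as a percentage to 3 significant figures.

I = P / V = 1850 / 143 = 12.94 A through the extension cord.
P_line = I² R_line = (12.94)² × 1.08 = 180.8 W
P_source = P_load + P_line = 1850 + 180.8 = 2031 W
η = P_load / P_source = 1850 / 2031 = 0.9110

91.1 %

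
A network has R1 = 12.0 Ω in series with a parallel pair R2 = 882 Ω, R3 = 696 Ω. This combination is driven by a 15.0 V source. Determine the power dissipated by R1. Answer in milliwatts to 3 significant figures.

16.8 mW

Reduce the parallel pair to R_p first; the network is then a simple series string.
R_p = (882×696)/(882+696) = 389.0 Ω
R_total = 12.0 + 389.0 = 401.0 Ω
I = V / R_total = 15.0 / 401.0 = 0.03740 A
R1 carries the full series current, so P = I²R.
P_R1 = (0.03740)² × 12.0 = 0.01679 W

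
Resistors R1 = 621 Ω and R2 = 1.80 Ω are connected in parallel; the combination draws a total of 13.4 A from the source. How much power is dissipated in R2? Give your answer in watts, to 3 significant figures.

321 W

Only the total current is stated, so first find the parallel equivalent to get the voltage across the combination.
1/R_eq = 1/621 + 1/1.80 ⇒ R_eq = 1.795 Ω
V = I_total × R_eq = 13.40 × 1.795 = 24.05 V
P_R2 = V² / R2 = (24.05)² / 1.80 = 321.3 W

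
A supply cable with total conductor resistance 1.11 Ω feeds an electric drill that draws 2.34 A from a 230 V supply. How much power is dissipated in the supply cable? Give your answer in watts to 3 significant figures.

The supply cable is a series resistance carrying the load current; its dissipation is I²R_line.
The supply cable carries the full 2.34 A.
P_line = I² R_line = (2.340)² × 1.11 = 6.078 W

6.08 W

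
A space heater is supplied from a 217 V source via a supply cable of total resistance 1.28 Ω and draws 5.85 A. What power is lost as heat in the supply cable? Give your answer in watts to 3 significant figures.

The supply cable and load are in series, so the same current flows in both; the loss is I²R_line.
The supply cable carries the full 5.85 A.
P_line = I² R_line = (5.850)² × 1.28 = 43.80 W

43.8 W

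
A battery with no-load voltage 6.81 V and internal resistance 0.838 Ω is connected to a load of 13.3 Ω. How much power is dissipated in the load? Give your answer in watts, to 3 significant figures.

Load and internal resistance form a series loop — compute the loop current, then the load power via I²R.
I = ε / (r + R) = 6.81 / (0.838 + 13.3) = 0.4817 A
P_load = I² R = (0.4817)² × 13.3 = 3.086 W

3.09 W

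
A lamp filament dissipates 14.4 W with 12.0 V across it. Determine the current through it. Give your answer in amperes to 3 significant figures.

From P = V I = I²R = V²/R, with the two given quantities we get I = P / V.
I = 14.4 / 12.0 = 1.200 A

1.20 A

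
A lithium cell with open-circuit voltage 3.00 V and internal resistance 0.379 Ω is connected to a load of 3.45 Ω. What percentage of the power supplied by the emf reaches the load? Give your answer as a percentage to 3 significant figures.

90.1 %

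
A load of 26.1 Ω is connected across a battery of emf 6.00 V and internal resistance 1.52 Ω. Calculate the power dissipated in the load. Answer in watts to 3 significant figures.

With r and R in series, I = ε/(r+R); the load dissipates I²R.
I = ε / (r + R) = 6.00 / (1.52 + 26.1) = 0.2172 A
P_load = I² R = (0.2172)² × 26.1 = 1.232 W

1.23 W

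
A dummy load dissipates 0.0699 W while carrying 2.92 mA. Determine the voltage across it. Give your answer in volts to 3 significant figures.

From P = V I = I²R = V²/R, with the two given quantities we get V = P / I.
V = 0.0699 / 0.002920 = 23.94 V

23.9 V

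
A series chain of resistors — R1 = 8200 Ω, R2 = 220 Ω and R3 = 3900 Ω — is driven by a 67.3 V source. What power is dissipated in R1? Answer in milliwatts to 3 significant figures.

Every series element carries the same I. Get I from the total resistance, then P = I² × R1.
R_total = 8200 + 220 + 3900 = 12320 Ω
I = V / R_total = 67.3 / 12320 = 0.005463 A
P_R1 = I² × R1 = (0.005463)² × 8200 = 0.2447 W

245 mW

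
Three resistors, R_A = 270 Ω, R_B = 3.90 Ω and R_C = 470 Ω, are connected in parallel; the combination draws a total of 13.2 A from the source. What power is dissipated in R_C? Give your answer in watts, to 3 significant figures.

Parallel branches share V, not I — compute V via R_eq, then use V²/R for the target branch.
1/R_eq = 1/270 + 1/3.90 + 1/470 ⇒ R_eq = 3.813 Ω
V = I_total × R_eq = 13.20 × 3.813 = 50.34 V
P_R_C = V² / R_C = (50.34)² / 470 = 5.391 W

5.39 W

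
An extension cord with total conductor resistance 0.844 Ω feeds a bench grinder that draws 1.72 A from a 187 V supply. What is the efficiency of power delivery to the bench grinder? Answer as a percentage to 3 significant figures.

99.2 %

The extension cord carries the full 1.72 A.
P_line = I² R_line = (1.720)² × 0.844 = 2.497 W
P_source = V I = 187 × 1.720 = 321.6 W; P_load = 319.1 W
η = P_load / P_source = 319.1 / 321.6 = 0.9922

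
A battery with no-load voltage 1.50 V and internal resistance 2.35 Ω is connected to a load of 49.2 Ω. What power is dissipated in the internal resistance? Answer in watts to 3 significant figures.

0.00199 W

The source's internal resistance is just another series element carrying I; its dissipation is I²r.
I = ε / (r + R) = 1.50 / (2.35 + 49.2) = 0.02910 A
P_int = I² r = (0.02910)² × 2.35 = 0.001990 W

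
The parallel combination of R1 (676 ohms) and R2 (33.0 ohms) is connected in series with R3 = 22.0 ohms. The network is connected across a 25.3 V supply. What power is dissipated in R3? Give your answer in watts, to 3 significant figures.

4.93 W

Combine R1 and R2 into their parallel equivalent first, reducing the network to two series resistors.
R_p = (676×33.0)/(676+33.0) = 31.46 Ω
R_total = R_p + 22.0 = 31.46 + 22.0 = 53.46 Ω
I = V / R_total = 25.3 / 53.46 = 0.4732 A
All the supply current flows through R3; use P = I²R3.
P_R3 = (0.4732)² × 22.0 = 4.927 W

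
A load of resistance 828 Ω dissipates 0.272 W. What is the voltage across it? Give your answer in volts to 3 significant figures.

15.0 V

From P = V I = I²R = V²/R, with the two given quantities we get V = √(P R).
V = √(0.272 × 828) = 15.01 V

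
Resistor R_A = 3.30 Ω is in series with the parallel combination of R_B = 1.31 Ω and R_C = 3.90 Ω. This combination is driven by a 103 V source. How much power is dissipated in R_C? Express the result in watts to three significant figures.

143 W

Collapse R_B‖R_C to a single equivalent, reducing the network to two series elements.
R_p = (1.31×3.90)/(1.31+3.90) = 0.9806 Ω
R_total = 3.30 + 0.9806 = 4.281 Ω
I = V / R_total = 103 / 4.281 = 24.06 A
Voltage across the parallel pair: V_p = I × R_p = 24.06 × 0.9806 = 23.60 V
R_C sees V_p directly, so P = V_p² / R_C.
P_R_C = (23.60)² / 3.90 = 142.8 W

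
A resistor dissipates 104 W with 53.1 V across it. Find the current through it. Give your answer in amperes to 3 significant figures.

Rearranging the power relation for the two known quantities gives I = P / V.
I = 104 / 53.1 = 1.959 A

1.96 A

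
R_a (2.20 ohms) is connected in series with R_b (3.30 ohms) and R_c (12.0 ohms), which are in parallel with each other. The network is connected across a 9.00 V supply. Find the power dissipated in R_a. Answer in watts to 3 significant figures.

7.77 W

Replace R_b and R_c with their parallel equivalent so the circuit becomes R_a in series with R_p.
R_p = (3.30×12.0)/(3.30+12.0) = 2.588 Ω
R_total = 2.20 + 2.588 = 4.788 Ω
I = V / R_total = 9.00 / 4.788 = 1.880 A
All the current flows through R_a; use P = I²R.
P_R_a = (1.880)² × 2.20 = 7.772 W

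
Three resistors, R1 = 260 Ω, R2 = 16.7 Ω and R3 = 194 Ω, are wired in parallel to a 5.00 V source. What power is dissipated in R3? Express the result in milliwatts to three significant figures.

129 mW

Every branch has 5.00 V across it, so for R3 the power is simply V²/R.
P_R3 = V² / R3 = (5.00)² / 194 Ω = 0.1289 W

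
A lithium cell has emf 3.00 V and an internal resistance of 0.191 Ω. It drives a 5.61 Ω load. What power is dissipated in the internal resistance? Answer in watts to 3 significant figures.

Internal loss is I²r, with I set by the total series resistance r+R.
I = ε / (r + R) = 3.00 / (0.191 + 5.61) = 0.5172 A
P_int = I² r = (0.5172)² × 0.191 = 0.05108 W

0.0511 W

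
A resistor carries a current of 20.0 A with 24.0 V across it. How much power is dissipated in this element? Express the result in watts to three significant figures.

With V and I both given, power follows immediately from P = V I.
P = 24.0 V × 20.00 A = 480.0 W

480 W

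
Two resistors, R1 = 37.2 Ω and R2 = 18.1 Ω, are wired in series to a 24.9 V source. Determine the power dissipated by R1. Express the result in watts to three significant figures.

7.54 W

Every series element carries the same I. Get I from the total resistance, then P = I² × R1.
R_total = 37.2 + 18.1 = 55.30 Ω
I = V / R_total = 24.9 / 55.30 = 0.4503 A
P_R1 = I² × R1 = (0.4503)² × 37.2 = 7.542 W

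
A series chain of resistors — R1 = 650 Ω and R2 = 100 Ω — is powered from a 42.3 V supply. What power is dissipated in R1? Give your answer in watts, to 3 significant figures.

2.07 W

In a series string the same current flows through every resistor — find that current, then P = I²R for the one we want.
R_total = 650 + 100 = 750.0 Ω
I = V / R_total = 42.3 / 750.0 = 0.05640 A
P_R1 = I² × R1 = (0.05640)² × 650 = 2.068 W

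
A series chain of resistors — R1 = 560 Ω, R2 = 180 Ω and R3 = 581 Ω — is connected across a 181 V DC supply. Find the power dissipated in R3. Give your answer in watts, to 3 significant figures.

10.9 W

In a series string the same current flows through every resistor — find that current, then P = I²R for the one we want.
R_total = 560 + 180 + 581 = 1321 Ω
I = V / R_total = 181 / 1321 = 0.1370 A
P_R3 = I² × R3 = (0.1370)² × 581 = 10.91 W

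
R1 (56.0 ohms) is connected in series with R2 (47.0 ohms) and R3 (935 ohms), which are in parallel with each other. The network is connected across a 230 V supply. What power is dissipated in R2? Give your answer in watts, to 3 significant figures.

Replace R2 and R3 with their parallel equivalent so the circuit becomes R1 in series with R_p.
R_p = (47.0×935)/(47.0+935) = 44.75 Ω
R_total = 56.0 + 44.75 = 100.8 Ω
I = V / R_total = 230 / 100.8 = 2.283 A
Voltage across the parallel pair: V_p = I × R_p = 2.283 × 44.75 = 102.2 V
R2 is across V_p, so use P = V²/R for that branch.
P_R2 = (102.2)² / 47.0 = 222.1 W

222 W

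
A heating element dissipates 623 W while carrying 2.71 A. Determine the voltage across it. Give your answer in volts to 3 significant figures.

Rearranging the power relation for the two known quantities gives V = P / I.
V = 623 / 2.710 = 229.9 V

230 V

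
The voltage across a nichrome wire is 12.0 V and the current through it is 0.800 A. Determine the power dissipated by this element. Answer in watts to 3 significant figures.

9.60 W

Both the voltage across and the current through the element are known, so P = V I applies directly.
P = 12.0 V × 0.8000 A = 9.600 W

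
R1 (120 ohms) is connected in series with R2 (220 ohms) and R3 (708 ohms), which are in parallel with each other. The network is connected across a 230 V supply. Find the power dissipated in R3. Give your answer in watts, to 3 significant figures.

Reduce the parallel pair to R_p first; the network is then a simple series string.
R_p = (220×708)/(220+708) = 167.8 Ω
R_total = 120 + 167.8 = 287.8 Ω
I = V / R_total = 230 / 287.8 = 0.7990 A
Voltage across the parallel pair: V_p = I × R_p = 0.7990 × 167.8 = 134.1 V
R3 is across V_p, so use P = V²/R for that branch.
P_R3 = (134.1)² / 708 = 25.41 W

25.4 W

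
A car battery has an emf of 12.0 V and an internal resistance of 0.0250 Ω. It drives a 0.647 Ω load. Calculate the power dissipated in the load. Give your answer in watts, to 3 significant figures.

206 W

Find the circuit current first, then P = I²R for the load (series elements share I).
I = ε / (r + R) = 12.0 / (0.0250 + 0.647) = 17.86 A
P_load = I² R = (17.86)² × 0.647 = 206.3 W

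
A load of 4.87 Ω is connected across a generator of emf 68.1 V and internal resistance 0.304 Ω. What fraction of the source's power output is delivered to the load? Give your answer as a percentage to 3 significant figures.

94.1 %

η = P_load/(P_load+P_int) = I²R/(I²R+I²r) = R/(R+r) — the I² cancels for series elements.
η = R / (R + r) = 4.87 / (4.87 + 0.304) = 0.9412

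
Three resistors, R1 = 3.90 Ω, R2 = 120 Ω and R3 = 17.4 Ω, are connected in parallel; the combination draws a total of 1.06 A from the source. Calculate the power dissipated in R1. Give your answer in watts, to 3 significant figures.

We need the common branch voltage; get it from I_total × R_eq, then P = V²/R for the branch.
1/R_eq = 1/3.90 + 1/120 + 1/17.4 ⇒ R_eq = 3.104 Ω
V = I_total × R_eq = 1.060 × 3.104 = 3.290 V
P_R1 = V² / R1 = (3.290)² / 3.90 = 2.775 W

2.77 W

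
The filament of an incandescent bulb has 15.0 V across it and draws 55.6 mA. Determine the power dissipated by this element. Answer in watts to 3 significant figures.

0.834 W

Both the voltage across and the current through the element are known, so P = V I applies directly.
P = 15.0 V × 0.05560 A = 0.8340 W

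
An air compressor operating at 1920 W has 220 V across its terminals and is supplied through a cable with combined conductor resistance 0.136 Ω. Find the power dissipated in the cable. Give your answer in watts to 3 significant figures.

10.4 W

The cable and load are in series, so the same current flows in both; the loss is I²R_line.
I = P / V = 1920 / 220 = 8.727 A through the cable.
P_line = I² R_line = (8.727)² × 0.136 = 10.36 W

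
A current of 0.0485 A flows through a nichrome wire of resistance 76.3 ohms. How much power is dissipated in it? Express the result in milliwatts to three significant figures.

179 mW

The current through and the resistance of the element are both given; use P = I²R.
P = (0.04850 A)² × 76.3 Ω = 0.1795 W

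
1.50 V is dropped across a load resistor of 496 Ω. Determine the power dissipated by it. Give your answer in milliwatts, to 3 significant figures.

4.54 mW

Voltage and resistance are given, so P = V²/R is the one-step route.
P = (1.50 V)² / 496 Ω = 0.004536 W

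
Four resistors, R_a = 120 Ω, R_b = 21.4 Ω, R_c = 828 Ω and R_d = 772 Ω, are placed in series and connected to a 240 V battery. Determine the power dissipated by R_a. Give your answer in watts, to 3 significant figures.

2.28 W

In a series string the same current flows through every resistor — find that current, then P = I²R for the one we want.
R_total = 120 + 21.4 + 828 + 772 = 1741 Ω
I = V / R_total = 240 / 1741 = 0.1378 A
P_R_a = I² × R_a = (0.1378)² × 120 = 2.279 W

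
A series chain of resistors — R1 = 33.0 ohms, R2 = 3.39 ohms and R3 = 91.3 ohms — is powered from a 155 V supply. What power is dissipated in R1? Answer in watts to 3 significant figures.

48.6 W

In a series string the same current flows through every resistor — find that current, then P = I²R for the one we want.
R_total = 33.0 + 3.39 + 91.3 = 127.7 Ω
I = V / R_total = 155 / 127.7 = 1.214 A
P_R1 = I² × R1 = (1.214)² × 33.0 = 48.63 W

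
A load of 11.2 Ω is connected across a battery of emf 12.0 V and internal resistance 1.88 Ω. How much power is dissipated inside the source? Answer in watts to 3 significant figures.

r is in series with the load, so it carries the full circuit current — the loss in it is I²r.
I = ε / (r + R) = 12.0 / (1.88 + 11.2) = 0.9174 A
P_int = I² r = (0.9174)² × 1.88 = 1.582 W

1.58 W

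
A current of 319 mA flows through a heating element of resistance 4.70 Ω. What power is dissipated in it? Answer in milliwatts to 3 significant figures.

478 mW

Knowing I and R, the power is just I²R — no need to find V first.
P = (0.3190 A)² × 4.70 Ω = 0.4783 W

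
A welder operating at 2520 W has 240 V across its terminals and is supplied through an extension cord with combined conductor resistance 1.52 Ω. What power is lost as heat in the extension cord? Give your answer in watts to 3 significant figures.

168 W

The extension cord is a series resistance carrying the load current; its dissipation is I²R_line.
I = P / V = 2520 / 240 = 10.50 A through the extension cord.
P_line = I² R_line = (10.50)² × 1.52 = 167.6 W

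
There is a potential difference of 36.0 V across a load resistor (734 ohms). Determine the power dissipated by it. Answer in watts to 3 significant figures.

We know the drop across the element and its resistance — P = V²/R, one step.
P = (36.0 V)² / 734 Ω = 1.766 W

1.77 W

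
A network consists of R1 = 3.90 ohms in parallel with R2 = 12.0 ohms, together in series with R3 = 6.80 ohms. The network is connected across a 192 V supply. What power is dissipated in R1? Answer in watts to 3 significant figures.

First find R_p for the parallel pair, then treat R_p + R3 as a series loop.
R_p = (3.90×12.0)/(3.90+12.0) = 2.943 Ω
R_total = R_p + 6.80 = 2.943 + 6.80 = 9.743 Ω
I = V / R_total = 192 / 9.743 = 19.71 A
Voltage across the parallel pair: V_p = I × R_p = 19.71 × 2.943 = 58.00 V
R1 sits across V_p; its power is V_p²/R.
P_R1 = (58.00)² / 3.90 = 862.6 W

863 W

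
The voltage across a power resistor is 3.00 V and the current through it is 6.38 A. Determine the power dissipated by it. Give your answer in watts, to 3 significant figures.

19.1 W

V and I are known directly — P = V I, no intermediate step needed.
P = 3.00 V × 6.380 A = 19.14 W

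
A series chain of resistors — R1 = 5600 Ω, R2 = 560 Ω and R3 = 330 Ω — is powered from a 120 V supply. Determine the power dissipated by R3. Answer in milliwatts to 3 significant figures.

113 mW

In a series string the same current flows through every resistor — find that current, then P = I²R for the one we want.
R_total = 5600 + 560 + 330 = 6490 Ω
I = V / R_total = 120 / 6490 = 0.01849 A
P_R3 = I² × R3 = (0.01849)² × 330 = 0.1128 W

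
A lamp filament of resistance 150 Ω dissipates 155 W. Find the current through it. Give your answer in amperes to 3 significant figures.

1.02 A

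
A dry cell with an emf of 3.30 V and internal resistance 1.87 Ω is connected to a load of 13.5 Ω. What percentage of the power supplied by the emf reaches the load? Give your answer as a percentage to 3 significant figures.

Both r and R carry the same current, so the power split is just the resistance split: η = R/(R+r).
η = R / (R + r) = 13.5 / (13.5 + 1.87) = 0.8783

87.8 %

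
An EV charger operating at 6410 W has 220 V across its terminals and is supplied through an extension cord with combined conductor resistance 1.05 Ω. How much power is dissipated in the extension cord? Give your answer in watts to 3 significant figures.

891 W

Only the current and the line resistance are needed for the I²R loss.
I = P / V = 6410 / 220 = 29.14 A through the extension cord.
P_line = I² R_line = (29.14)² × 1.05 = 891.4 W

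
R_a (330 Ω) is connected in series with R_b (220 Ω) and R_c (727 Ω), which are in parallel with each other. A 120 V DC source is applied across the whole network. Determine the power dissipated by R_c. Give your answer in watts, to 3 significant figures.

Replace R_b and R_c with their parallel equivalent so the circuit becomes R_a in series with R_p.
R_p = (220×727)/(220+727) = 168.9 Ω
R_total = 330 + 168.9 = 498.9 Ω
I = V / R_total = 120 / 498.9 = 0.2405 A
Voltage across the parallel pair: V_p = I × R_p = 0.2405 × 168.9 = 40.62 V
R_c sees V_p directly, so P = V_p² / R_c.
P_R_c = (40.62)² / 727 = 2.270 W

2.27 W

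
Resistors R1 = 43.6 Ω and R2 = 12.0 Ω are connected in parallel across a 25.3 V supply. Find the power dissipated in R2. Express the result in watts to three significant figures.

53.3 W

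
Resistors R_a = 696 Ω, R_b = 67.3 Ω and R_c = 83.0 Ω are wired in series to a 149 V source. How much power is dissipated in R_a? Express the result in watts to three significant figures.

21.6 W

The current is common to all series resistors; compute it, then apply P = I²R for the target.
R_total = 696 + 67.3 + 83.0 = 846.3 Ω
I = V / R_total = 149 / 846.3 = 0.1761 A
P_R_a = I² × R_a = (0.1761)² × 696 = 21.57 W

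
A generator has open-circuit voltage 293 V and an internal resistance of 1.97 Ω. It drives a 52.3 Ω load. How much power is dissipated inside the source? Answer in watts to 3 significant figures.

r is in series with the load, so it carries the full circuit current — the loss in it is I²r.
I = ε / (r + R) = 293 / (1.97 + 52.3) = 5.399 A
P_int = I² r = (5.399)² × 1.97 = 57.42 W

57.4 W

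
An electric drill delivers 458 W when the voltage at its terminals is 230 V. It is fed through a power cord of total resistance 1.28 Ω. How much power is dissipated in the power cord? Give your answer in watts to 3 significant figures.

The power cord is a series resistance carrying the load current; its dissipation is I²R_line.
I = P / V = 458 / 230 = 1.991 A through the power cord.
P_line = I² R_line = (1.991)² × 1.28 = 5.076 W

5.08 W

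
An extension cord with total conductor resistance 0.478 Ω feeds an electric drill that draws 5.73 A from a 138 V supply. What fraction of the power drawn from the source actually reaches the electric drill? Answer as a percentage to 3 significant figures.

98.0 %

The extension cord carries the full 5.73 A.
P_line = I² R_line = (5.730)² × 0.478 = 15.69 W
P_source = V I = 138 × 5.730 = 790.7 W; P_load = 775.0 W
η = P_load / P_source = 775.0 / 790.7 = 0.9802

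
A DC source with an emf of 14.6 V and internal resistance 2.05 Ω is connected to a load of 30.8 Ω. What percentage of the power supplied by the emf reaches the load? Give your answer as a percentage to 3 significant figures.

η = P_load/(P_load+P_int) = I²R/(I²R+I²r) = R/(R+r) — the I² cancels for series elements.
η = R / (R + r) = 30.8 / (30.8 + 2.05) = 0.9376

93.8 %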